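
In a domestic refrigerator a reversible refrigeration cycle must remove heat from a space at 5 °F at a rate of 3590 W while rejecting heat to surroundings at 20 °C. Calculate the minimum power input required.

T_H = 20 °C → 20 + 273.15 = 293.15 K.
T_C = 5 °F → (5 − 32) × 5/9 = -15.00 °C = 258.15 K.
Carnot COP: COP_R = T_C/(T_H − T_C) = 258.15/35.00 = 7.3757.
W = Q_C/COP_R = 3590/7.3757 = 487 W.

Ẇ_in ≈ 487 W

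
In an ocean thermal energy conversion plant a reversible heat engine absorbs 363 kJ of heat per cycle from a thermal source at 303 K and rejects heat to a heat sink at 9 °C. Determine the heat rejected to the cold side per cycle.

Q_C ≈ 338 kJ

T_C = 9 °C → 9 + 273.15 = 282.15 K.
Since the cycle is reversible, η = 1 − T_C/T_H = 1 − 282.15/303.00 = 0.0688.
For a reversible cycle Q_C/Q_H = T_C/T_H, so Q_C = 363 × 282.15/303.00 = 338 kJ.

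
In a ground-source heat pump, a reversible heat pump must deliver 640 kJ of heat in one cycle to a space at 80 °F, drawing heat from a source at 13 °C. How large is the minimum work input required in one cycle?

T_H = 80 °F → (80 − 32) × 5/9 = 26.67 °C = 299.82 K.
T_C = 13 °C → 13 + 273.15 = 286.15 K.
For a reversible heat pump, COP_HP = T_H/(T_H − T_C) = 299.82/13.67 = 21.9378.
W = Q_H/COP_HP = 640/21.9378 = 29.2 kJ.

W_in ≈ 29.2 kJ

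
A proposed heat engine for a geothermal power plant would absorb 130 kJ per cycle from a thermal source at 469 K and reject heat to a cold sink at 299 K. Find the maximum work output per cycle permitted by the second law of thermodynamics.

W_max ≈ 47.1 kJ

The second-law ceiling is the Carnot efficiency, η_max = 1 − T_C/T_H = 1 − 299.00/469.00 = 0.3625.
W_max = η_max · Q_H = 0.3625 × 130 = 47.1 kJ.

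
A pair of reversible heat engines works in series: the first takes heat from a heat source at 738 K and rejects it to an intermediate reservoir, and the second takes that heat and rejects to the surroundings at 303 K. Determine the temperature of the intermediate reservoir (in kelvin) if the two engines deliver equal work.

T_m ≈ 520 K

For reversible stages Q_m = Q_H·(T_m/T_H). Setting W₁ = Q_H(1 − T_m/T_H) equal to W₂ = Q_m(1 − T_C/T_m) = Q_H·(T_m − T_C)/T_H gives T_H − T_m = T_m − T_C, so T_m = (T_H + T_C)/2 = (738.00 + 303.00)/2 = 520 K.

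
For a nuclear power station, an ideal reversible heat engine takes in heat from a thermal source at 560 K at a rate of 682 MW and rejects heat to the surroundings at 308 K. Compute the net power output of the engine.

Ẇ ≈ 307 MW

The Carnot efficiency is η = 1 − T_C/T_H = 1 − 308.00/560.00 = 0.4500.
W = η·Q_H = 0.4500 × 682 = 307 MW.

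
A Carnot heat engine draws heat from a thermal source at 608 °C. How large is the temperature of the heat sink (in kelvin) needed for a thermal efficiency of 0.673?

T_H = 608 °C → 608 + 273.15 = 881.15 K.
From η = 1 − T_C/T_H, T_C = T_H·(1 − η) = 881.15 × (1 − 0.673) = 288 K.

T_C ≈ 288 K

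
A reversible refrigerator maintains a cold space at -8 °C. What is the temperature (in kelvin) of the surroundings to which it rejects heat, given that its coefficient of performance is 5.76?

T_C = -8 °C → -8 + 273.15 = 265.15 K.
COP_R = T_C/(T_H − T_C) ⇒ T_H = T_C·(1 + 1/COP_R) = 265.15 × (1 + 1/5.76) = 311.2 K.

T_H ≈ 311.2 K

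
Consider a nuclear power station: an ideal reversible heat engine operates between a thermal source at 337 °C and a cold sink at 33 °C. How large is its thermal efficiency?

η ≈ 0.498

T_H = 337 °C → 337 + 273.15 = 610.15 K.
T_C = 33 °C → 33 + 273.15 = 306.15 K.
Since the cycle is reversible, η = 1 − T_C/T_H = 1 − 306.15/610.15 = 0.498.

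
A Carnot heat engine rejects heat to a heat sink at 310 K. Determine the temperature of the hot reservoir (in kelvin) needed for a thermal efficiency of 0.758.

T_H ≈ 1281 K

From η = 1 − T_C/T_H, solving for T_H gives T_H = T_C/(1 − η) = 310.00/(1 − 0.758) = 1281 K.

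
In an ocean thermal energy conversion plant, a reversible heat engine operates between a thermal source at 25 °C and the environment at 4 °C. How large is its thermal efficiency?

T_H = 25 °C → 25 + 273.15 = 298.15 K.
T_C = 4 °C → 4 + 273.15 = 277.15 K.
The Carnot efficiency is η = 1 − T_C/T_H = 1 − 277.15/298.15 = 0.0704.

η ≈ 0.0704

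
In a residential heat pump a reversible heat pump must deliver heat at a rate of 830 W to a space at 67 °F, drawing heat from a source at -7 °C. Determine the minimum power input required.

T_H = 67 °F → (67 − 32) × 5/9 = 19.44 °C = 292.59 K.
T_C = -7 °C → -7 + 273.15 = 266.15 K.
COP_HP = T_H/(T_H − T_C) = 292.59/26.44 = 11.0645.
W = Q_H/COP_HP = 830/11.0645 = 75.0 W.

Ẇ_in ≈ 75.0 W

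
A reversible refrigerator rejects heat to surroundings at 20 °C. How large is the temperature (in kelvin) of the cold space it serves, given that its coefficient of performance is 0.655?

T_H = 20 °C → 20 + 273.15 = 293.15 K.
COP_R = T_C/(T_H − T_C) ⇒ T_C = T_H·COP_R/(1 + COP_R) = 293.15 × 0.655/(1 + 0.655) = 116 K.

T_C ≈ 116 K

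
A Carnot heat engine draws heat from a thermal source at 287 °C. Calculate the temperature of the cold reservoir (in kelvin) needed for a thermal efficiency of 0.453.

T_H = 287 °C → 287 + 273.15 = 560.15 K.
From η = 1 − T_C/T_H, T_C = T_H·(1 − η) = 560.15 × (1 − 0.453) = 306 K.

T_C ≈ 306 K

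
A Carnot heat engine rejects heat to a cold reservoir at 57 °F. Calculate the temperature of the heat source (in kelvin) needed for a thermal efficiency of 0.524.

T_H ≈ 603 K

T_C = 57 °F → (57 − 32) × 5/9 = 13.89 °C = 287.04 K.
From η = 1 − T_C/T_H, solving for T_H gives T_H = T_C/(1 − η) = 287.04/(1 − 0.524) = 603 K.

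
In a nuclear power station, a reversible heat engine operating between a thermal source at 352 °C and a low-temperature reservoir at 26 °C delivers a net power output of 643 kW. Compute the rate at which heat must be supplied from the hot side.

T_H = 352 °C → 352 + 273.15 = 625.15 K.
T_C = 26 °C → 26 + 273.15 = 299.15 K.
Since the cycle is reversible, η = 1 − T_C/T_H = 1 − 299.15/625.15 = 0.5215.
Q_H = W/η = 643/0.5215 = 1230 kW.

Q̇_H ≈ 1230 kW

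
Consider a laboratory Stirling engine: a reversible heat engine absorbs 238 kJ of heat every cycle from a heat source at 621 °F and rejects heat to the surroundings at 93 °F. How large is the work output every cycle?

T_H = 621 °F → (621 − 32) × 5/9 = 327.22 °C = 600.37 K.
T_C = 93 °F → (93 − 32) × 5/9 = 33.89 °C = 307.04 K.
η_rev = 1 − T_C/T_H = 1 − 307.04/600.37 = 0.4886.
W = η·Q_H = 0.4886 × 238 = 116.3 kJ.

W ≈ 116.3 kJ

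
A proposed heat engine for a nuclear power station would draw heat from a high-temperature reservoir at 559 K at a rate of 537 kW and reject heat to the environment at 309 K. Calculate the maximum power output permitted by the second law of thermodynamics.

Ẇ_max ≈ 240 kW

No engine can exceed the Carnot limit: η_max = 1 − T_C/T_H = 1 − 309.00/559.00 = 0.4472.
W_max = η_max · Q_H = 0.4472 × 537 = 240 kW.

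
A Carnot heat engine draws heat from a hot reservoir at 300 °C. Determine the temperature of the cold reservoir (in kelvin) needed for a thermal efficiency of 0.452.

T_C ≈ 314 K

T_H = 300 °C → 300 + 273.15 = 573.15 K.
From η = 1 − T_C/T_H, T_C = T_H·(1 − η) = 573.15 × (1 − 0.452) = 314 K.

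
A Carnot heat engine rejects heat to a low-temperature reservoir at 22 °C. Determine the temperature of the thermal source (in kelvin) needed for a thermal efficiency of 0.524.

T_C = 22 °C → 22 + 273.15 = 295.15 K.
From η = 1 − T_C/T_H, solving for T_H gives T_H = T_C/(1 − η) = 295.15/(1 − 0.524) = 620.1 K.

T_H ≈ 620.1 K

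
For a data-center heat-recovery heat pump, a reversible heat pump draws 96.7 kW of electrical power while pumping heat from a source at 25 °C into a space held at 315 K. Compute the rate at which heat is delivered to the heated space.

Q̇_H ≈ 1810 kW

T_C = 25 °C → 25 + 273.15 = 298.15 K.
COP_HP = T_H/(T_H − T_C) = 315.00/16.85 = 18.6944.
Q_H = COP_HP · W = 18.6944 × 96.7 = 1810 kW.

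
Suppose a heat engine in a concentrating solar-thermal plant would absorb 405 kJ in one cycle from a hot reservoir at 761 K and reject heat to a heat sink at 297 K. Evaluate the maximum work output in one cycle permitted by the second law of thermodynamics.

W_max ≈ 246.9 kJ

The upper bound on efficiency is η_max = 1 − T_C/T_H = 1 − 297.00/761.00 = 0.6097.
W_max = η_max · Q_H = 0.6097 × 405 = 246.9 kJ.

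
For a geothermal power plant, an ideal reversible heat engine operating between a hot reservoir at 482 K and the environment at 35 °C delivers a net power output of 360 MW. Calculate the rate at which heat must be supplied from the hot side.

Q̇_H ≈ 998.1 MW

T_C = 35 °C → 35 + 273.15 = 308.15 K.
Since the cycle is reversible, η = 1 − T_C/T_H = 1 − 308.15/482.00 = 0.3607.
Q_H = W/η = 360/0.3607 = 998.1 MW.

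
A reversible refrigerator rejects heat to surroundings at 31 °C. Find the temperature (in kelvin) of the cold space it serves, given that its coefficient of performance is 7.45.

T_H = 31 °C → 31 + 273.15 = 304.15 K.
COP_R = T_C/(T_H − T_C) ⇒ T_C = T_H·COP_R/(1 + COP_R) = 304.15 × 7.45/(1 + 7.45) = 268 K.

T_C ≈ 268 K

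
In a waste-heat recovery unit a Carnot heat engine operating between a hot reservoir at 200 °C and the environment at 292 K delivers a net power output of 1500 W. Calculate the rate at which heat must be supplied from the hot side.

Q̇_H ≈ 3920 W

T_H = 200 °C → 200 + 273.15 = 473.15 K.
η_rev = 1 − T_C/T_H = 1 − 292.00/473.15 = 0.3829.
Q_H = W/η = 1500/0.3829 = 3920 W.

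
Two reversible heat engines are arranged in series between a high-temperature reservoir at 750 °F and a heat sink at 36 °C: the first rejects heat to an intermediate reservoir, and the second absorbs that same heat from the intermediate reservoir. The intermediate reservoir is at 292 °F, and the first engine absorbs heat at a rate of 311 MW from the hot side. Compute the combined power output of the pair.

Ẇ_total ≈ 168 MW

T_H = 750 °F → (750 − 32) × 5/9 = 398.89 °C = 672.04 K.
T_C = 36 °C → 36 + 273.15 = 309.15 K.
Two reversible stages in series are equivalent to a single Carnot engine between T_H and T_C, so η_total = 1 − T_C/T_H = 1 − 309.15/672.04 = 0.5400.
W_total = η_total · Q_H = 0.5400 × 311 = 168 MW.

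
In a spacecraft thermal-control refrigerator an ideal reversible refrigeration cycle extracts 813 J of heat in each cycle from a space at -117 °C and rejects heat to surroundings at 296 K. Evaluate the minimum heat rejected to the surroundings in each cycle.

T_C = -117 °C → -117 + 273.15 = 156.15 K.
For a reversible cycle Q_H/Q_C = T_H/T_C, so Q_H = Q_C·T_H/T_C = 813 × 296.00/156.15 = 1541 J.

Q_H ≈ 1541 J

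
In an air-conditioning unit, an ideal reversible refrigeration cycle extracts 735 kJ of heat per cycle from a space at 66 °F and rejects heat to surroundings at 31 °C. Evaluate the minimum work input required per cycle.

T_H = 31 °C → 31 + 273.15 = 304.15 K.
T_C = 66 °F → (66 − 32) × 5/9 = 18.89 °C = 292.04 K.
Carnot COP: COP_R = T_C/(T_H − T_C) = 292.04/12.11 = 24.1133.
W = Q_C/COP_R = 735/24.1133 = 30.5 kJ.

W_in ≈ 30.5 kJ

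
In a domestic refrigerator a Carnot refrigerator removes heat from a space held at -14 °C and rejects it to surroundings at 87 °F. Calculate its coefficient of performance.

T_H = 87 °F → (87 − 32) × 5/9 = 30.56 °C = 303.71 K.
T_C = -14 °C → -14 + 273.15 = 259.15 K.
Carnot COP: COP_R = T_C/(T_H − T_C) = 259.15/(303.71 − 259.15) = 5.82.

COP_R ≈ 5.82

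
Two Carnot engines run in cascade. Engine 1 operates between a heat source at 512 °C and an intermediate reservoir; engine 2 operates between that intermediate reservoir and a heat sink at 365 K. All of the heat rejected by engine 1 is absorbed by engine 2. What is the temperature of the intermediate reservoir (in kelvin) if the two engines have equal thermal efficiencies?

T_m ≈ 535.3 K

T_H = 512 °C → 512 + 273.15 = 785.15 K.
Equal efficiencies require 1 − T_m/T_H = 1 − T_C/T_m, i.e. T_m/T_H = T_C/T_m, so T_m = √(T_H·T_C) = √(785.15 × 365.00) = 535.3 K.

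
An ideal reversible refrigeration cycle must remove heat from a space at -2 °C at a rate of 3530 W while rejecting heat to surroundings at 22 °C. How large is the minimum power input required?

T_H = 22 °C → 22 + 273.15 = 295.15 K.
T_C = -2 °C → -2 + 273.15 = 271.15 K.
For a reversible refrigerator, COP_R = T_C/(T_H − T_C) = 271.15/24.00 = 11.2979.
W = Q_C/COP_R = 3530/11.2979 = 312 W.

Ẇ_in ≈ 312 W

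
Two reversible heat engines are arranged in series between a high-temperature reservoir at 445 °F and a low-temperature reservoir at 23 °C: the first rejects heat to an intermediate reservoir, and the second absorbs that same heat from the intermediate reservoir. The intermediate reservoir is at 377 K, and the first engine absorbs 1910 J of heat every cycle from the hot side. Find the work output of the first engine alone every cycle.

W₁ ≈ 477.3 J

T_H = 445 °F → (445 − 32) × 5/9 = 229.44 °C = 502.59 K.
T_C = 23 °C → 23 + 273.15 = 296.15 K.
First-stage efficiency η₁ = 1 − T_m/T_H = 1 − 377.00/502.59 = 0.2499.
W₁ = η₁·Q_H = 0.2499 × 1910 = 477.3 J.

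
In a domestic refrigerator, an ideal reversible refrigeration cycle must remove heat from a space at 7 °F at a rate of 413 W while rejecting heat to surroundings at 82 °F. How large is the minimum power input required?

T_H = 82 °F → (82 − 32) × 5/9 = 27.78 °C = 300.93 K.
T_C = 7 °F → (7 − 32) × 5/9 = -13.89 °C = 259.26 K.
COP_R = T_C/(T_H − T_C) = 259.26/41.67 = 6.2223.
W = Q_C/COP_R = 413/6.2223 = 66.37 W.

Ẇ_in ≈ 66.37 W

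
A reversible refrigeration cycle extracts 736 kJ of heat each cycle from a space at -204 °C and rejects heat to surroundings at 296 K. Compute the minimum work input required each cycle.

W_in ≈ 2410 kJ

T_C = -204 °C → -204 + 273.15 = 69.15 K.
COP_R = T_C/(T_H − T_C) = 69.15/226.85 = 0.3048.
W = Q_C/COP_R = 736/0.3048 = 2410 kJ.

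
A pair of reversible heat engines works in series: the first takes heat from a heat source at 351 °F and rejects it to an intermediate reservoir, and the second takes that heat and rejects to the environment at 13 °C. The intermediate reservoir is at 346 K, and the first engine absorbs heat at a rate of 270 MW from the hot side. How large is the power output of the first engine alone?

Ẇ₁ ≈ 62.6 MW

T_H = 351 °F → (351 − 32) × 5/9 = 177.22 °C = 450.37 K.
T_C = 13 °C → 13 + 273.15 = 286.15 K.
First-stage efficiency η₁ = 1 − T_m/T_H = 1 − 346.00/450.37 = 0.2317.
W₁ = η₁·Q_H = 0.2317 × 270 = 62.6 MW.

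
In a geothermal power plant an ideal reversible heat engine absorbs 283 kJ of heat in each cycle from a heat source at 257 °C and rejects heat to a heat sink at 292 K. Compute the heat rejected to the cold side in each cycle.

T_H = 257 °C → 257 + 273.15 = 530.15 K.
Since the cycle is reversible, η = 1 − T_C/T_H = 1 − 292.00/530.15 = 0.4492.
For a reversible cycle Q_C/Q_H = T_C/T_H, so Q_C = 283 × 292.00/530.15 = 155.9 kJ.

Q_C ≈ 155.9 kJ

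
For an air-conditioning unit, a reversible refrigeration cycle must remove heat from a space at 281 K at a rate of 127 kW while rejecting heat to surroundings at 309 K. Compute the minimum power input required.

Ẇ_in ≈ 12.7 kW

The reversible coefficient of performance is COP_R = T_C/(T_H − T_C) = 281.00/28.00 = 10.0357.
W = Q_C/COP_R = 127/10.0357 = 12.7 kW.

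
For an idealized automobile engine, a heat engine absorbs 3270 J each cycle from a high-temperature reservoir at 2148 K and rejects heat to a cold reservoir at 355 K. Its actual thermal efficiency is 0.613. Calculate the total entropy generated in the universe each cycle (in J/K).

W = η·Q_H = 0.613 × 3270 = 2005 J, so Q_C = Q_H − W = 1265 J.
Reservoir entropy changes: ΔS_H = −Q_H/T_H = −3270/2148.00 = -1.522 J/K and ΔS_C = +Q_C/T_C = 1265/355.00 = 3.565 J/K.
ΔS_univ = −Q_H/T_H + Q_C/T_C = 2.04 J/K (> 0, since η = 0.613 < η_Carnot = 0.835).

ΔS_univ ≈ 2.04 J/K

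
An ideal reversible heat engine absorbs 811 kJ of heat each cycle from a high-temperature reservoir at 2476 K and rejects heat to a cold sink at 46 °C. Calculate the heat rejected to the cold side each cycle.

Q_C ≈ 104.5 kJ

T_C = 46 °C → 46 + 273.15 = 319.15 K.
The Carnot efficiency is η = 1 − T_C/T_H = 1 − 319.15/2476.00 = 0.8711.
For a reversible cycle Q_C/Q_H = T_C/T_H, so Q_C = 811 × 319.15/2476.00 = 104.5 kJ.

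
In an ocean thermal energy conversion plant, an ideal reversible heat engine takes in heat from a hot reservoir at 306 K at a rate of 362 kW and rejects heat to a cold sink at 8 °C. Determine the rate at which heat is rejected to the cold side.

T_C = 8 °C → 8 + 273.15 = 281.15 K.
Carnot efficiency: η = 1 − T_C/T_H = 1 − 281.15/306.00 = 0.0812.
For a reversible cycle Q_C/Q_H = T_C/T_H, so Q_C = 362 × 281.15/306.00 = 333 kW.

Q̇_C ≈ 333 kW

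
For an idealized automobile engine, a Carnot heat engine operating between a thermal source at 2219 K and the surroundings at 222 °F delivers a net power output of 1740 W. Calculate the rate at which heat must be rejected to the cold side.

T_C = 222 °F → (222 − 32) × 5/9 = 105.56 °C = 378.71 K.
The Carnot efficiency is η = 1 − T_C/T_H = 1 − 378.71/2219.00 = 0.8293.
Since Q_C/Q_H = T_C/T_H and Q_H = W/η, Q_C = W·T_C/(T_H − T_C) = 1740 × 378.71/1840.29 = 358 W.

Q̇_C ≈ 358 W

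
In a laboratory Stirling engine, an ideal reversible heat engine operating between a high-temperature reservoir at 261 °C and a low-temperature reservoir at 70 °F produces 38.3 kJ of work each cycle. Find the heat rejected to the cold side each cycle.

T_H = 261 °C → 261 + 273.15 = 534.15 K.
T_C = 70 °F → (70 − 32) × 5/9 = 21.11 °C = 294.26 K.
Since the cycle is reversible, η = 1 − T_C/T_H = 1 − 294.26/534.15 = 0.4491.
Since Q_C/Q_H = T_C/T_H and Q_H = W/η, Q_C = W·T_C/(T_H − T_C) = 38.3 × 294.26/239.89 = 47.0 kJ.

Q_C ≈ 47.0 kJ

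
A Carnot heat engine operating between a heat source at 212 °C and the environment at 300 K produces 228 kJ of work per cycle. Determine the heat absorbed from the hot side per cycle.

T_H = 212 °C → 212 + 273.15 = 485.15 K.
η_rev = 1 − T_C/T_H = 1 − 300.00/485.15 = 0.3816.
Q_H = W/η = 228/0.3816 = 597 kJ.

Q_H ≈ 597 kJ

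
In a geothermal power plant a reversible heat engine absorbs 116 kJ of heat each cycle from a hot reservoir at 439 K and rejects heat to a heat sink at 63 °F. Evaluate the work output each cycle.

T_C = 63 °F → (63 − 32) × 5/9 = 17.22 °C = 290.37 K.
η_rev = 1 − T_C/T_H = 1 − 290.37/439.00 = 0.3386.
W = η·Q_H = 0.3386 × 116 = 39.3 kJ.

W ≈ 39.3 kJ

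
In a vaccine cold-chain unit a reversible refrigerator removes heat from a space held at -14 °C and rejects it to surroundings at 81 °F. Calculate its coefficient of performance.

T_H = 81 °F → (81 − 32) × 5/9 = 27.22 °C = 300.37 K.
T_C = -14 °C → -14 + 273.15 = 259.15 K.
Carnot COP: COP_R = T_C/(T_H − T_C) = 259.15/(300.37 − 259.15) = 6.29.

COP_R ≈ 6.29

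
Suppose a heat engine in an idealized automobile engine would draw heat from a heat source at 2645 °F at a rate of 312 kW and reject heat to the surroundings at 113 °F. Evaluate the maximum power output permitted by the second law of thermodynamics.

Ẇ_max ≈ 254.5 kW

T_H = 2645 °F → (2645 − 32) × 5/9 = 1451.67 °C = 1724.82 K.
T_C = 113 °F → (113 − 32) × 5/9 = 45.00 °C = 318.15 K.
By the Carnot theorem, η_max = 1 − T_C/T_H = 1 − 318.15/1724.82 = 0.8155.
W_max = η_max · Q_H = 0.8155 × 312 = 254.5 kW.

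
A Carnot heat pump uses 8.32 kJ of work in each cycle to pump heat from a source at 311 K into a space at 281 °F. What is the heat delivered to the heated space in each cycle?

T_H = 281 °F → (281 − 32) × 5/9 = 138.33 °C = 411.48 K.
The Carnot heat-pump COP is COP_HP = T_H/(T_H − T_C) = 411.48/100.48 = 4.0950.
Q_H = COP_HP · W = 4.0950 × 8.32 = 34.1 kJ.

Q_H ≈ 34.1 kJ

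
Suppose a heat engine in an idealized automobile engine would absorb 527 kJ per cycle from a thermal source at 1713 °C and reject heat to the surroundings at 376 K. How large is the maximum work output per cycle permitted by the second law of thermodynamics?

W_max ≈ 427 kJ

T_H = 1713 °C → 1713 + 273.15 = 1986.15 K.
The upper bound on efficiency is η_max = 1 − T_C/T_H = 1 − 376.00/1986.15 = 0.8107.
W_max = η_max · Q_H = 0.8107 × 527 = 427 kJ.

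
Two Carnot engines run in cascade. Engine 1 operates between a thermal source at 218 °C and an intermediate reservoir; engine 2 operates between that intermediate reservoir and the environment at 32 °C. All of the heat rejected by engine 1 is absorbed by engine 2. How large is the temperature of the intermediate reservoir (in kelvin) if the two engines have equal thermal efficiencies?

T_m ≈ 387 K

T_H = 218 °C → 218 + 273.15 = 491.15 K.
T_C = 32 °C → 32 + 273.15 = 305.15 K.
Equal efficiencies require 1 − T_m/T_H = 1 − T_C/T_m, i.e. T_m/T_H = T_C/T_m, so T_m = √(T_H·T_C) = √(491.15 × 305.15) = 387 K.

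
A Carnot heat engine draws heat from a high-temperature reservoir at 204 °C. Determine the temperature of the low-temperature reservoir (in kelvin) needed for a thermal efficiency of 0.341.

T_H = 204 °C → 204 + 273.15 = 477.15 K.
From η = 1 − T_C/T_H, T_C = T_H·(1 − η) = 477.15 × (1 − 0.341) = 314.4 K.

T_C ≈ 314.4 K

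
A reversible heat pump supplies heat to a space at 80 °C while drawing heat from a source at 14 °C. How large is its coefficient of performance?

COP_HP ≈ 5.35

T_H = 80 °C → 80 + 273.15 = 353.15 K.
T_C = 14 °C → 14 + 273.15 = 287.15 K.
COP_HP = T_H/(T_H − T_C) = 353.15/(353.15 − 287.15) = 5.35.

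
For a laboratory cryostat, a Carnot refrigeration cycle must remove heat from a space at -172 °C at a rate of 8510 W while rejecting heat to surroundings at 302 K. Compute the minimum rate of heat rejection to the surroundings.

T_C = -172 °C → -172 + 273.15 = 101.15 K.
For a reversible cycle Q_H/Q_C = T_H/T_C, so Q_H = Q_C·T_H/T_C = 8510 × 302.00/101.15 = 25400 W.

Q̇_H ≈ 25400 W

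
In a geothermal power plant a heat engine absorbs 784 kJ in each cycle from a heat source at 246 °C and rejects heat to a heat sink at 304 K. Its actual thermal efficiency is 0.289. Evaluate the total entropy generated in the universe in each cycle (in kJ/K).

T_H = 246 °C → 246 + 273.15 = 519.15 K.
W = η·Q_H = 0.289 × 784 = 226.6 kJ, so Q_C = Q_H − W = 557.4 kJ.
The hot reservoir loses entropy Q_H/T_H = 784/519.15 = 1.510 kJ/K; the cold reservoir gains Q_C/T_C = 557.4/304.00 = 1.834 kJ/K.
ΔS_univ = −Q_H/T_H + Q_C/T_C = 0.3235 kJ/K (> 0, since η = 0.289 < η_Carnot = 0.414).

ΔS_univ ≈ 0.3235 kJ/K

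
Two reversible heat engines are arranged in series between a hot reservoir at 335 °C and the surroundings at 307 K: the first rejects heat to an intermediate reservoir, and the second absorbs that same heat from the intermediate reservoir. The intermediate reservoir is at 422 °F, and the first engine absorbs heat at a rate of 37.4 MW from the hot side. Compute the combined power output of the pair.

T_H = 335 °C → 335 + 273.15 = 608.15 K.
Two reversible stages in series are equivalent to a single Carnot engine between T_H and T_C, so η_total = 1 − T_C/T_H = 1 − 307.00/608.15 = 0.4952.
W_total = η_total · Q_H = 0.4952 × 37.4 = 18.5 MW.

Ẇ_total ≈ 18.5 MW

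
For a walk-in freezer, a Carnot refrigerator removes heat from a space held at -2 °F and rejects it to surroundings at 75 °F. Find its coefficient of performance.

T_H = 75 °F → (75 − 32) × 5/9 = 23.89 °C = 297.04 K.
T_C = -2 °F → (-2 − 32) × 5/9 = -18.89 °C = 254.26 K.
Carnot COP: COP_R = T_C/(T_H − T_C) = 254.26/(297.04 − 254.26) = 5.94.

COP_R ≈ 5.94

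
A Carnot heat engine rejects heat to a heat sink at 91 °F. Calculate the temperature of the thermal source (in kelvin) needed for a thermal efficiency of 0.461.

T_H ≈ 567.6 K

T_C = 91 °F → (91 − 32) × 5/9 = 32.78 °C = 305.93 K.
From η = 1 − T_C/T_H, solving for T_H gives T_H = T_C/(1 − η) = 305.93/(1 − 0.461) = 567.6 K.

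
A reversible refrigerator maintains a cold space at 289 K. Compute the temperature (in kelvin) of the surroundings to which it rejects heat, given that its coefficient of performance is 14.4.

T_H ≈ 309 K

COP_R = T_C/(T_H − T_C) ⇒ T_H = T_C·(1 + 1/COP_R) = 289.00 × (1 + 1/14.4) = 309 K.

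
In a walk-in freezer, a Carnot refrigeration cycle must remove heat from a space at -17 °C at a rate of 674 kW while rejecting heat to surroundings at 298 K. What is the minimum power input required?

Ẇ_in ≈ 110 kW

T_C = -17 °C → -17 + 273.15 = 256.15 K.
The reversible coefficient of performance is COP_R = T_C/(T_H − T_C) = 256.15/41.85 = 6.1207.
W = Q_C/COP_R = 674/6.1207 = 110 kW.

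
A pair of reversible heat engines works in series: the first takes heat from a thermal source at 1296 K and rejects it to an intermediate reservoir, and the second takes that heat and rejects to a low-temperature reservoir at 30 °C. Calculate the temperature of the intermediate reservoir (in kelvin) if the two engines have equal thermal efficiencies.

T_m ≈ 627 K

T_C = 30 °C → 30 + 273.15 = 303.15 K.
Equal efficiencies require 1 − T_m/T_H = 1 − T_C/T_m, i.e. T_m/T_H = T_C/T_m, so T_m = √(T_H·T_C) = √(1296.00 × 303.15) = 627 K.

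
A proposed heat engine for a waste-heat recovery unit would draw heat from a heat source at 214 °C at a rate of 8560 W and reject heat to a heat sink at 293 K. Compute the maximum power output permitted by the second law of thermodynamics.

Ẇ_max ≈ 3410 W

T_H = 214 °C → 214 + 273.15 = 487.15 K.
By the Carnot theorem, η_max = 1 − T_C/T_H = 1 − 293.00/487.15 = 0.3985.
W_max = η_max · Q_H = 0.3985 × 8560 = 3410 W.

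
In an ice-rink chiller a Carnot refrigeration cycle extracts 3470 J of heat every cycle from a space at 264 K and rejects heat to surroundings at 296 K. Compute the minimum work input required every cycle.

The reversible coefficient of performance is COP_R = T_C/(T_H − T_C) = 264.00/32.00 = 8.2500.
W = Q_C/COP_R = 3470/8.2500 = 420.6 J.

W_in ≈ 420.6 J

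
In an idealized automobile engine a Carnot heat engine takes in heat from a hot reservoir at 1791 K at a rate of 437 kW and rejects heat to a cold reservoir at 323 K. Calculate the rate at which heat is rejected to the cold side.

Q̇_C ≈ 78.8 kW

η_rev = 1 − T_C/T_H = 1 − 323.00/1791.00 = 0.8197.
For a reversible cycle Q_C/Q_H = T_C/T_H, so Q_C = 437 × 323.00/1791.00 = 78.8 kW.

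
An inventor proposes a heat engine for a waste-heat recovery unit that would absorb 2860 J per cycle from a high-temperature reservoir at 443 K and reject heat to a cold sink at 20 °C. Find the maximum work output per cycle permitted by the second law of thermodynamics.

W_max ≈ 967.4 J

T_C = 20 °C → 20 + 273.15 = 293.15 K.
By the Carnot theorem, η_max = 1 − T_C/T_H = 1 − 293.15/443.00 = 0.3383.
W_max = η_max · Q_H = 0.3383 × 2860 = 967.4 J.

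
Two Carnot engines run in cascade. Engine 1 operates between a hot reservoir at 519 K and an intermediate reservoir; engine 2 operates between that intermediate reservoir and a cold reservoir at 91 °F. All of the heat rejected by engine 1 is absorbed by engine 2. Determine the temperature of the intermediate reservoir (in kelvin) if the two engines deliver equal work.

T_m ≈ 412.5 K

T_C = 91 °F → (91 − 32) × 5/9 = 32.78 °C = 305.93 K.
For reversible stages Q_m = Q_H·(T_m/T_H). Setting W₁ = Q_H(1 − T_m/T_H) equal to W₂ = Q_m(1 − T_C/T_m) = Q_H·(T_m − T_C)/T_H gives T_H − T_m = T_m − T_C, so T_m = (T_H + T_C)/2 = (519.00 + 305.93)/2 = 412.5 K.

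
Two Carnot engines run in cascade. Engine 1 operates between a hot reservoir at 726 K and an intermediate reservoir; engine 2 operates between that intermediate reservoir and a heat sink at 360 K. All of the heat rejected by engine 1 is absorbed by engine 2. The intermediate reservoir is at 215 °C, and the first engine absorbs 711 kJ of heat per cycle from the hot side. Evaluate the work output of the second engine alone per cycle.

W₂ ≈ 125.5 kJ

T_m = 215 °C → 215 + 273.15 = 488.15 K.
Heat entering the second stage: Q_m = Q_H·(T_m/T_H) = 711 × 488.15/726.00 = 478.1 kJ.
Second-stage efficiency η₂ = 1 − T_C/T_m = 1 − 360.00/488.15 = 0.2625, so W₂ = η₂·Q_m = 125.5 kJ.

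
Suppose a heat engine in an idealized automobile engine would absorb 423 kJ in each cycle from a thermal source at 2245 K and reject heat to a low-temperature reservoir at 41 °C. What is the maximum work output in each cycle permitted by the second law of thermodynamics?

W_max ≈ 364 kJ

T_C = 41 °C → 41 + 273.15 = 314.15 K.
The upper bound on efficiency is η_max = 1 − T_C/T_H = 1 − 314.15/2245.00 = 0.8601.
W_max = η_max · Q_H = 0.8601 × 423 = 364 kJ.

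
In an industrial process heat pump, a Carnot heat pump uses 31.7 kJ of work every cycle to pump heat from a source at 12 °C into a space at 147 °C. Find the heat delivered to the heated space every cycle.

T_H = 147 °C → 147 + 273.15 = 420.15 K.
T_C = 12 °C → 12 + 273.15 = 285.15 K.
COP_HP = T_H/(T_H − T_C) = 420.15/135.00 = 3.1122.
Q_H = COP_HP · W = 3.1122 × 31.7 = 98.7 kJ.

Q_H ≈ 98.7 kJ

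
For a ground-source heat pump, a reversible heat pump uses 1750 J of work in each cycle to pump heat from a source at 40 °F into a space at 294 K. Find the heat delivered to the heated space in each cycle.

T_C = 40 °F → (40 − 32) × 5/9 = 4.44 °C = 277.59 K.
COP_HP = T_H/(T_H − T_C) = 294.00/16.41 = 17.9208.
Q_H = COP_HP · W = 17.9208 × 1750 = 31360 J.

Q_H ≈ 31360 J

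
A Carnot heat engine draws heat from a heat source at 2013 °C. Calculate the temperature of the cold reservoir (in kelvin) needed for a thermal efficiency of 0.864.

T_C ≈ 310.9 K

T_H = 2013 °C → 2013 + 273.15 = 2286.15 K.
From η = 1 − T_C/T_H, T_C = T_H·(1 − η) = 2286.15 × (1 − 0.864) = 310.9 K.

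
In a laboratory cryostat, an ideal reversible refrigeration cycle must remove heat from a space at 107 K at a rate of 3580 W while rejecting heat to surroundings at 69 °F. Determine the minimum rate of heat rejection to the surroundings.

T_H = 69 °F → (69 − 32) × 5/9 = 20.56 °C = 293.71 K.
For a reversible cycle Q_H/Q_C = T_H/T_C, so Q_H = Q_C·T_H/T_C = 3580 × 293.71/107.00 = 9830 W.

Q̇_H ≈ 9830 W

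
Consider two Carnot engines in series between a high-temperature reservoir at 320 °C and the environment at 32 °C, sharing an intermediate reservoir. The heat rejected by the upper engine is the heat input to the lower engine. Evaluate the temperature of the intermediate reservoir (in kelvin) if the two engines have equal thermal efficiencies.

T_H = 320 °C → 320 + 273.15 = 593.15 K.
T_C = 32 °C → 32 + 273.15 = 305.15 K.
Equal efficiencies require 1 − T_m/T_H = 1 − T_C/T_m, i.e. T_m/T_H = T_C/T_m, so T_m = √(T_H·T_C) = √(593.15 × 305.15) = 425 K.

T_m ≈ 425 K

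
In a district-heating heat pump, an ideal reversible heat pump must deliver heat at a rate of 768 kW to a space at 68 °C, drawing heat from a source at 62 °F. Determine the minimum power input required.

Ẇ_in ≈ 115.6 kW

T_H = 68 °C → 68 + 273.15 = 341.15 K.
T_C = 62 °F → (62 − 32) × 5/9 = 16.67 °C = 289.82 K.
COP_HP = T_H/(T_H − T_C) = 341.15/51.33 = 6.6458.
W = Q_H/COP_HP = 768/6.6458 = 115.6 kW.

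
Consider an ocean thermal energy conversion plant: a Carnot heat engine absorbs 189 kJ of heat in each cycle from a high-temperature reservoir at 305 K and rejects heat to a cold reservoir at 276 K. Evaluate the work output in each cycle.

The Carnot efficiency is η = 1 − T_C/T_H = 1 − 276.00/305.00 = 0.0951.
W = η·Q_H = 0.0951 × 189 = 18.0 kJ.

W ≈ 18.0 kJ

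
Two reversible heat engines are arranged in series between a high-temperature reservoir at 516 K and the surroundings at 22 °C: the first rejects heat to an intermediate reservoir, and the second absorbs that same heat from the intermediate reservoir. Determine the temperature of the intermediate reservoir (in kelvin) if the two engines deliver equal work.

T_m ≈ 406 K

T_C = 22 °C → 22 + 273.15 = 295.15 K.
For reversible stages Q_m = Q_H·(T_m/T_H). Setting W₁ = Q_H(1 − T_m/T_H) equal to W₂ = Q_m(1 − T_C/T_m) = Q_H·(T_m − T_C)/T_H gives T_H − T_m = T_m − T_C, so T_m = (T_H + T_C)/2 = (516.00 + 295.15)/2 = 406 K.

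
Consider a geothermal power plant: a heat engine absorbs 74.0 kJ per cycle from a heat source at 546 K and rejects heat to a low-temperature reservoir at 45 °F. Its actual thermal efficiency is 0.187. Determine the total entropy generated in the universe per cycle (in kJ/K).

T_C = 45 °F → (45 − 32) × 5/9 = 7.22 °C = 280.37 K.
W = η·Q_H = 0.187 × 74.0 = 13.84 kJ, so Q_C = Q_H − W = 60.16 kJ.
Reservoir entropy changes: ΔS_H = −Q_H/T_H = −74.0/546.00 = -0.1355 kJ/K and ΔS_C = +Q_C/T_C = 60.16/280.37 = 0.2146 kJ/K.
ΔS_univ = −Q_H/T_H + Q_C/T_C = 0.0790 kJ/K (> 0, since η = 0.187 < η_Carnot = 0.486).

ΔS_univ ≈ 0.0790 kJ/K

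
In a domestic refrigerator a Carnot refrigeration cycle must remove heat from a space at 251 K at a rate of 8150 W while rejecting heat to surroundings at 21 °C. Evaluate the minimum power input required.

T_H = 21 °C → 21 + 273.15 = 294.15 K.
For a reversible refrigerator, COP_R = T_C/(T_H − T_C) = 251.00/43.15 = 5.8169.
W = Q_C/COP_R = 8150/5.8169 = 1401 W.

Ẇ_in ≈ 1401 W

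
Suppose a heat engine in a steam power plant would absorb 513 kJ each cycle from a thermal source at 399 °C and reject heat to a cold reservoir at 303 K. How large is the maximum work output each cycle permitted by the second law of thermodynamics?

W_max ≈ 282 kJ

T_H = 399 °C → 399 + 273.15 = 672.15 K.
The second-law ceiling is the Carnot efficiency, η_max = 1 − T_C/T_H = 1 − 303.00/672.15 = 0.5492.
W_max = η_max · Q_H = 0.5492 × 513 = 282 kJ.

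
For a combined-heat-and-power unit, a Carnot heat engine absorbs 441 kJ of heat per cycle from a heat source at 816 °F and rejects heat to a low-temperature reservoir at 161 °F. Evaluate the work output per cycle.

W ≈ 226.4 kJ

T_H = 816 °F → (816 − 32) × 5/9 = 435.56 °C = 708.71 K.
T_C = 161 °F → (161 − 32) × 5/9 = 71.67 °C = 344.82 K.
η_rev = 1 − T_C/T_H = 1 − 344.82/708.71 = 0.5135.
W = η·Q_H = 0.5135 × 441 = 226.4 kJ.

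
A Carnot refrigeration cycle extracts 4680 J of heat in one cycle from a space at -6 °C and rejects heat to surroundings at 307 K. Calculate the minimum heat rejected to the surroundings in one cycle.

T_C = -6 °C → -6 + 273.15 = 267.15 K.
For a reversible cycle Q_H/Q_C = T_H/T_C, so Q_H = Q_C·T_H/T_C = 4680 × 307.00/267.15 = 5380 J.

Q_H ≈ 5380 J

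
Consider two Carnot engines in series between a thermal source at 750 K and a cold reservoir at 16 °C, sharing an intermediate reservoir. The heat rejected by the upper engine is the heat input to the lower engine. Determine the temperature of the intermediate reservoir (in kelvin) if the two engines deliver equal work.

T_m ≈ 520 K

T_C = 16 °C → 16 + 273.15 = 289.15 K.
For reversible stages Q_m = Q_H·(T_m/T_H). Setting W₁ = Q_H(1 − T_m/T_H) equal to W₂ = Q_m(1 − T_C/T_m) = Q_H·(T_m − T_C)/T_H gives T_H − T_m = T_m − T_C, so T_m = (T_H + T_C)/2 = (750.00 + 289.15)/2 = 520 K.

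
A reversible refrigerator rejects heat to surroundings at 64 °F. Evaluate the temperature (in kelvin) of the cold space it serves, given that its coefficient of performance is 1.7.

T_C ≈ 183 K

T_H = 64 °F → (64 − 32) × 5/9 = 17.78 °C = 290.93 K.
COP_R = T_C/(T_H − T_C) ⇒ T_C = T_H·COP_R/(1 + COP_R) = 290.93 × 1.7/(1 + 1.7) = 183 K.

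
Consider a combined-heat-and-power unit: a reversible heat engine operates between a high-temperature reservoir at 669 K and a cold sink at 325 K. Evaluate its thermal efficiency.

The Carnot efficiency is η = 1 − T_C/T_H = 1 − 325.00/669.00 = 0.5142.

η ≈ 0.5142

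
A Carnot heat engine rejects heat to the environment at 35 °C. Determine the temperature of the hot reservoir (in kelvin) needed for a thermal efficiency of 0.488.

T_H ≈ 602 K

T_C = 35 °C → 35 + 273.15 = 308.15 K.
From η = 1 − T_C/T_H, solving for T_H gives T_H = T_C/(1 − η) = 308.15/(1 − 0.488) = 602 K.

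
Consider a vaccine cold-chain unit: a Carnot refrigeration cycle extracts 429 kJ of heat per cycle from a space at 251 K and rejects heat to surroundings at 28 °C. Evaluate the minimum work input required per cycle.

W_in ≈ 85.7 kJ

T_H = 28 °C → 28 + 273.15 = 301.15 K.
Carnot COP: COP_R = T_C/(T_H − T_C) = 251.00/50.15 = 5.0050.
W = Q_C/COP_R = 429/5.0050 = 85.7 kJ.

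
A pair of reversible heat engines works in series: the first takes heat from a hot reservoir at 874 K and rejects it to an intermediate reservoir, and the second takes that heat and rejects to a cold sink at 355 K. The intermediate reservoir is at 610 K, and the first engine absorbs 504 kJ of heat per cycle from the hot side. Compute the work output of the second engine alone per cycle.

Heat entering the second stage: Q_m = Q_H·(T_m/T_H) = 504 × 610.00/874.00 = 352 kJ.
Second-stage efficiency η₂ = 1 − T_C/T_m = 1 − 355.00/610.00 = 0.4180, so W₂ = η₂·Q_m = 147 kJ.

W₂ ≈ 147 kJ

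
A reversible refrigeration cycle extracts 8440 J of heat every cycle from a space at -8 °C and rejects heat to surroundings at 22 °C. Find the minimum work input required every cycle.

T_H = 22 °C → 22 + 273.15 = 295.15 K.
T_C = -8 °C → -8 + 273.15 = 265.15 K.
For a reversible refrigerator, COP_R = T_C/(T_H − T_C) = 265.15/30.00 = 8.8383.
W = Q_C/COP_R = 8440/8.8383 = 954.9 J.

W_in ≈ 954.9 J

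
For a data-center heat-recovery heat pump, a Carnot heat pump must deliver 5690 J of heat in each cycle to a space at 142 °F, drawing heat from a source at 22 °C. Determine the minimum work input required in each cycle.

T_H = 142 °F → (142 − 32) × 5/9 = 61.11 °C = 334.26 K.
T_C = 22 °C → 22 + 273.15 = 295.15 K.
Reversible heating COP: COP_HP = T_H/(T_H − T_C) = 334.26/39.11 = 8.5464.
W = Q_H/COP_HP = 5690/8.5464 = 665.8 J.

W_in ≈ 665.8 J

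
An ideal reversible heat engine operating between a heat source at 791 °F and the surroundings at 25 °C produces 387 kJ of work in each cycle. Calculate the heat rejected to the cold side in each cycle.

Q_C ≈ 291 kJ

T_H = 791 °F → (791 − 32) × 5/9 = 421.67 °C = 694.82 K.
T_C = 25 °C → 25 + 273.15 = 298.15 K.
η_rev = 1 − T_C/T_H = 1 − 298.15/694.82 = 0.5709.
Since Q_C/Q_H = T_C/T_H and Q_H = W/η, Q_C = W·T_C/(T_H − T_C) = 387 × 298.15/396.67 = 291 kJ.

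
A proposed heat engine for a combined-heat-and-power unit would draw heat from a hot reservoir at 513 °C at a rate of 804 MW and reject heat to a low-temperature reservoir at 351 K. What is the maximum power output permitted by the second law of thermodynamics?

T_H = 513 °C → 513 + 273.15 = 786.15 K.
The upper bound on efficiency is η_max = 1 − T_C/T_H = 1 − 351.00/786.15 = 0.5535.
W_max = η_max · Q_H = 0.5535 × 804 = 445.0 MW.

Ẇ_max ≈ 445.0 MW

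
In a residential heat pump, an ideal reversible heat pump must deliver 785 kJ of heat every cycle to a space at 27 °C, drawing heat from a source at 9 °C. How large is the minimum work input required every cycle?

T_H = 27 °C → 27 + 273.15 = 300.15 K.
T_C = 9 °C → 9 + 273.15 = 282.15 K.
Reversible heating COP: COP_HP = T_H/(T_H − T_C) = 300.15/18.00 = 16.6750.
W = Q_H/COP_HP = 785/16.6750 = 47.1 kJ.

W_in ≈ 47.1 kJ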